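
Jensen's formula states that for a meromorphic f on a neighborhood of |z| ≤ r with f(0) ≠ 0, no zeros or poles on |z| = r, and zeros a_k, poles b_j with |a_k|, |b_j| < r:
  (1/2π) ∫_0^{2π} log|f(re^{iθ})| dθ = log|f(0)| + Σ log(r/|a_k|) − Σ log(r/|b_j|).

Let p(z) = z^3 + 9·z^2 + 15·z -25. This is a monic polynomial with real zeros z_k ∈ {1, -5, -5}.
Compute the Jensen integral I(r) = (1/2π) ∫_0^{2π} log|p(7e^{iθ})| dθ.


Zeros: -5, -5, 1; r = 7.
Inside |z| < r: -5, -5, 1. Outside (|z| ≥ r): ∅.
p(0) = -25, so log|p(0)| = log(25) = 3.2189.
Apply Jensen: I(r) = log|p(0)| + Σ_k log(r/|z_k|), summed over zeros inside |z| < r.
  log(r/|z_k|) for z_k = 1: log(7/1) = 1.9459
  log(r/|z_k|) for z_k = -5: log(7/5) = 0.3365
  log(r/|z_k|) for z_k = -5: log(7/5) = 0.3365
Sum over inside zeros: 2.6189.
I(r) = log|p(0)| + (inside sum) = 3.2189 + 2.6189 = 5.8377.
Closed form (all zeros inside, monic): I(r) = n·log(r) = 3·log(7) = 5.8377. ✓

I(r) ≈ 5.8377.


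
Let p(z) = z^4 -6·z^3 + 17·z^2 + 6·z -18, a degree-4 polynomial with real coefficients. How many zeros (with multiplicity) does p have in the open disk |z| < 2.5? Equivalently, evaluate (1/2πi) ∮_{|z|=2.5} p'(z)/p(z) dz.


The zeros of p are: -1, 1, (3 + 3i), (3 - 3i).
Their magnitudes are: 1, 1, 4.243, 4.243.
Zeros with |z| < R = 2.5: -1, 1.
Count = 2.
By the argument principle, (1/2πi) ∮_{|z|=R} p'(z)/p(z) dz equals exactly this count.

Number of zeros inside |z| < 2.5: 2.


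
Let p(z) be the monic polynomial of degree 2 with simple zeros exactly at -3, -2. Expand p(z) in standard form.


The polynomial is p(z) = ∏_{α ∈ S} (z − α), where S = {-3, -2}.
Expanding the product yields: p(z) = z^2 + 5·z + 6.
The resulting polynomial has degree 2 and real coefficients as required.

p(z) = z^2 + 5·z + 6.


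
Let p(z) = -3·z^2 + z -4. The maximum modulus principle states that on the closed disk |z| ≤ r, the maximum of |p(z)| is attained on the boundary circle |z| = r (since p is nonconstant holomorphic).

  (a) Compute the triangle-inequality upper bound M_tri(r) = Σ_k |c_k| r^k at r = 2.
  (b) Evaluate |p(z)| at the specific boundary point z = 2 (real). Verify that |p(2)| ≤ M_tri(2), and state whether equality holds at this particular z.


Coefficients: c_0 = -4, c_1 = 1, c_2 = -3. Radius r = 2.
Part (a). Triangle bound: M_tri(r) = Σ_k |c_k| r^k
  = |-4|·2^0 + |1|·2^1 + |-3|·2^2
  = 4 + 2 + 12 = 18.
This bounds M(r) := max_{|z|=r} |p(z)| from above; equality holds iff all terms c_k z^k can be made to align in phase at a single z on |z|=r.
Part (b). At z = 2 (real, on the circle |z| = r):
  p(2) = (-4)·2^0 + (1)·2^1 + (-3)·2^2 = -14.
  |p(2)| = 14.
Check: |p(2)| = 14 ≤ 18 = M_tri(2). ✓ Equality does not hold at z = 2 (the coefficients have mixed signs, so the terms do not all align in phase there).

M_tri(2) = 18; |p(2)| = 14; equality at z=2: no.


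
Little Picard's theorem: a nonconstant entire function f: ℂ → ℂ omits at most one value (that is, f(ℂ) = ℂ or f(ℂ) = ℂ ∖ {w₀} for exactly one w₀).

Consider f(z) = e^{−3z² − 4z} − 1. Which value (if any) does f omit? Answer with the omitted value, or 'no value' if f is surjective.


Little Picard bounds the complement of f(ℂ) to at most one point.
The exponent g(z) = −3z² − 4z is a nonconstant polynomial, hence surjective onto ℂ. So e^{g(z)} takes every value in {e^w : w ∈ ℂ} = ℂ ∖ {0}. Adding -1 shifts the range to ℂ ∖ {-1}. f omits exactly -1.

Omitted value: -1.


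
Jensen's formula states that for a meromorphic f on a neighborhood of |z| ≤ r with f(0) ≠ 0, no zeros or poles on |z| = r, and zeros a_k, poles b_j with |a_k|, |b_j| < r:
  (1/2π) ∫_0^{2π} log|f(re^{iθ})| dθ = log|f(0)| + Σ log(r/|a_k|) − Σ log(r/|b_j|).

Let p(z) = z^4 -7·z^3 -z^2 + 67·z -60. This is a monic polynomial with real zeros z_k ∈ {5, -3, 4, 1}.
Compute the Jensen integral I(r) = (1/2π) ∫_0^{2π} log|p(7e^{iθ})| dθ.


Zeros: -3, 1, 4, 5; r = 7.
Inside |z| < r: -3, 1, 4, 5. Outside (|z| ≥ r): ∅.
p(0) = -60, so log|p(0)| = log(60) = 4.0943.
Apply Jensen: I(r) = log|p(0)| + Σ_k log(r/|z_k|), summed over zeros inside |z| < r.
  log(r/|z_k|) for z_k = 5: log(7/5) = 0.3365
  log(r/|z_k|) for z_k = -3: log(7/3) = 0.8473
  log(r/|z_k|) for z_k = 4: log(7/4) = 0.5596
  log(r/|z_k|) for z_k = 1: log(7/1) = 1.9459
Sum over inside zeros: 3.6893.
I(r) = log|p(0)| + (inside sum) = 4.0943 + 3.6893 = 7.7836.
Closed form (all zeros inside, monic): I(r) = n·log(r) = 4·log(7) = 7.7836. ✓

I(r) ≈ 7.7836.


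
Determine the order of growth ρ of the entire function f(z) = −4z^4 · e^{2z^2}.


M(r) = max_{|z|=r} |-4|·|z|^4·|e^{2z^2}| = 4·r^4 · e^{2r^2} (the factors attain their maxima compatibly on |z|=r). Then log M(r) = log 4 + 4·log r + 2r^2, dominated by the last term, so log log M(r) ~ 2·log r. The polynomial factor -4z^4 contributes only a log r term and does not affect the order. ρ = 2.
Therefore ρ = 2.

Order ρ = 2.


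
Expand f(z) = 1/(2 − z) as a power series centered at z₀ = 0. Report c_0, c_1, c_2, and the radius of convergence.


Let w = z − z₀, so z = z₀ + w.
Then 2 − z = 2 − (z₀ + w) = (2 − z₀) − w = 2 − w.
f(z) = 1/(2 − w) = (1/(2)) · 1/(1 − w/(2)) = Σ_{n≥0} w^n / (2)^(n+1).
So c_n = 1/(2)^(n+1):
  c_0 = 1/(2)^1 = 1/2.
  c_1 = 1/(2)^2 = 1/4.
  c_2 = 1/(2)^3 = 1/8.
The series is valid for |w/d| < 1, i.e. |z − z₀| < |d|.
Radius of convergence: R = |2 − z₀| = |2| = 2 (distance from z₀ to the singularity z = 2).

c_0 = 1/2, c_1 = 1/4, c_2 = 1/8; R = 2.


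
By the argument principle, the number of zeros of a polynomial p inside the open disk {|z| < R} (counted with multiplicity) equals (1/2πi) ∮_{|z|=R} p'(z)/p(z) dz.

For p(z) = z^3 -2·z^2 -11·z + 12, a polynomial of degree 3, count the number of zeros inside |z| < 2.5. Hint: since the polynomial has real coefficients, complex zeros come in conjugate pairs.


The zeros of p are: 1, 4, -3.
Their magnitudes are: 1, 4, 3.
Zeros with |z| < R = 2.5: 1.
Count = 1.
By the argument principle, (1/2πi) ∮_{|z|=R} p'(z)/p(z) dz equals exactly this count.

Number of zeros inside |z| < 2.5: 1.


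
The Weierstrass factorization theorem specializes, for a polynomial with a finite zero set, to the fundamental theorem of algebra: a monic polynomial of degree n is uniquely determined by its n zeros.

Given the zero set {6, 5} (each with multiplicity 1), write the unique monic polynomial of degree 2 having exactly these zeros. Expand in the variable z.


The polynomial is p(z) = ∏_{α ∈ S} (z − α), where S = {6, 5}.
Expanding the product yields: p(z) = z^2 -11·z + 30.
The resulting polynomial has degree 2 and real coefficients as required.

p(z) = z^2 -11·z + 30.


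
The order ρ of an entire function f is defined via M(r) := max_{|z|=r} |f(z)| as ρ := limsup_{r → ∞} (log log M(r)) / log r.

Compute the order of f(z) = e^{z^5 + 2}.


|e^{z^5 + 2}| = e^{Re(1·z^5) + 2} ≤ e^{1|z|^5 + 2} = e^{1r^5 + 2} on |z| = r, so ρ ≤ 5. Choosing z on |z|=r so that 1·z^5 is real positive (always possible by picking arg z appropriately) gives |f(z)| = e^{1r^5 + 2}, matching the bound. The additive constant 2 does not affect log log M(r) ~ 5·log r. Hence ρ = 5.
Therefore ρ = 5.

Order ρ = 5.


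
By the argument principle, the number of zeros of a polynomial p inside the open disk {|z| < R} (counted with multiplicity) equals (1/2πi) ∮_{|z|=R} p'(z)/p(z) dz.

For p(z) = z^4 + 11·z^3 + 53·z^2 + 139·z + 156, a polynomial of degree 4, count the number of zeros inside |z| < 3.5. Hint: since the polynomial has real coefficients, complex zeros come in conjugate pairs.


The zeros of p are: (-2 + 3i), (-2 - 3i), -3, -4.
Their magnitudes are: 3.606, 3.606, 3, 4.
Zeros with |z| < R = 3.5: -3.
Count = 1.
By the argument principle, (1/2πi) ∮_{|z|=R} p'(z)/p(z) dz equals exactly this count.

Number of zeros inside |z| < 3.5: 1.


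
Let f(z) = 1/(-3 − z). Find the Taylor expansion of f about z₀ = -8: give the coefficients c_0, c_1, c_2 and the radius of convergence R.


Let w = z − z₀, so z = z₀ + w.
Then -3 − z = -3 − (z₀ + w) = (-3 − z₀) − w = 5 − w.
f(z) = 1/(5 − w) = (1/(5)) · 1/(1 − w/(5)) = Σ_{n≥0} w^n / (5)^(n+1).
So c_n = 1/(5)^(n+1):
  c_0 = 1/(5)^1 = 1/5.
  c_1 = 1/(5)^2 = 1/25.
  c_2 = 1/(5)^3 = 1/125.
The series is valid for |w/d| < 1, i.e. |z − z₀| < |d|.
Radius of convergence: R = |-3 − z₀| = |5| = 5 (distance from z₀ to the singularity z = -3).

c_0 = 1/5, c_1 = 1/25, c_2 = 1/125; R = 5.


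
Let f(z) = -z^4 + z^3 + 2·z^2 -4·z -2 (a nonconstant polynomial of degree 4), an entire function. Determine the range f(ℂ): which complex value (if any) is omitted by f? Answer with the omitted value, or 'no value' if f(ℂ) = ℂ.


Little Picard bounds the complement of f(ℂ) to at most one point.
For every w ∈ ℂ, the equation p(z) − w = 0 is a nonconstant polynomial in z and hence has at least one root by the fundamental theorem of algebra. So p is surjective onto ℂ, omitting no value.

Omitted value: no value.


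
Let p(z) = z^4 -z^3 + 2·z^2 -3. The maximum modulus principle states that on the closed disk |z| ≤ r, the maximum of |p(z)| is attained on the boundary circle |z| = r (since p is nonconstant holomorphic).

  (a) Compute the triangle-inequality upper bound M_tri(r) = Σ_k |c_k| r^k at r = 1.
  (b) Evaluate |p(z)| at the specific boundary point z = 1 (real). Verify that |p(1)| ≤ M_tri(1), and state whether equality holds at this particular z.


Coefficients: c_0 = -3, c_1 = 0, c_2 = 2, c_3 = -1, c_4 = 1. Radius r = 1.
Part (a). Triangle bound: M_tri(r) = Σ_k |c_k| r^k
  = |-3|·1^0 + |0|·1^1 + |2|·1^2 + |-1|·1^3 + |1|·1^4
  = 3 + 0 + 2 + 1 + 1 = 7.
This bounds M(r) := max_{|z|=r} |p(z)| from above; equality holds iff all terms c_k z^k can be made to align in phase at a single z on |z|=r.
Part (b). At z = 1 (real, on the circle |z| = r):
  p(1) = (-3)·1^0 + (0)·1^1 + (2)·1^2 + (-1)·1^3 + (1)·1^4 = -1.
  |p(1)| = 1.
Check: |p(1)| = 1 ≤ 7 = M_tri(1). ✓ Equality does not hold at z = 1 (the coefficients have mixed signs, so the terms do not all align in phase there).

M_tri(1) = 7; |p(1)| = 1; equality at z=1: no.


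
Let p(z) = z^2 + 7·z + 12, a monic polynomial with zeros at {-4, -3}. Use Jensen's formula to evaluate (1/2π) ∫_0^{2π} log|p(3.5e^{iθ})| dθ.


Zeros: -4, -3; r = 3.5.
Inside |z| < r: -3. Outside (|z| ≥ r): -4.
p(0) = 12, so log|p(0)| = log(12) = 2.4849.
Apply Jensen: I(r) = log|p(0)| + Σ_k log(r/|z_k|), summed over zeros inside |z| < r.
  log(r/|z_k|) for z_k = -3: log(3.5/3) = 0.1542
  Outside zeros (-4) contribute nothing to the Jensen sum.
Sum over inside zeros: 0.1542.
I(r) = log|p(0)| + (inside sum) = 2.4849 + 0.1542 = 2.6391.
Note: since some zeros are outside |z| ≤ r, the simplified n·log(r) form does NOT apply — only the inside zeros contribute.

I(r) ≈ 2.6391.


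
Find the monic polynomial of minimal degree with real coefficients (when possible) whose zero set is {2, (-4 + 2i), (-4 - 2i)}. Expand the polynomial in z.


The polynomial is p(z) = ∏_{α ∈ S} (z − α), where S = {2, (-4 + 2i), (-4 - 2i)}.
Expanding the product yields: p(z) = z^3 + 6·z^2 + 4·z -40.
Note conjugate pairs combine to real quadratics: (z − (-4+2i))(z − (-4−2i)) = z² + 8z + 20.
The resulting polynomial has degree 3 and real coefficients as required.

p(z) = z^3 + 6·z^2 + 4·z -40.


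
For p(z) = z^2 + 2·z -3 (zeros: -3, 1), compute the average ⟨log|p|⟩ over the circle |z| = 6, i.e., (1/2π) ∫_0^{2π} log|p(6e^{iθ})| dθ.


Zeros: -3, 1; r = 6.
Inside |z| < r: -3, 1. Outside (|z| ≥ r): ∅.
p(0) = -3, so log|p(0)| = log(3) = 1.0986.
Apply Jensen: I(r) = log|p(0)| + Σ_k log(r/|z_k|), summed over zeros inside |z| < r.
  log(r/|z_k|) for z_k = -3: log(6/3) = 0.6931
  log(r/|z_k|) for z_k = 1: log(6/1) = 1.7918
Sum over inside zeros: 2.4849.
I(r) = log|p(0)| + (inside sum) = 1.0986 + 2.4849 = 3.5835.
Closed form (all zeros inside, monic): I(r) = n·log(r) = 2·log(6) = 3.5835. ✓

I(r) ≈ 3.5835.


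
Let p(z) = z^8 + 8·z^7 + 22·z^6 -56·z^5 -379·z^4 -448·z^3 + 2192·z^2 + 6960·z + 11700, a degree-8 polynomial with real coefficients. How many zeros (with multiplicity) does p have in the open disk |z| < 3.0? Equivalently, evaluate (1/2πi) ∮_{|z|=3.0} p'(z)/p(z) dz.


The zeros of p are: (-3 + 3i), (-3 - 3i), (-1 + 2i), (-1 - 2i), (-3 + 2i), (-3 - 2i), (3 + 1i), (3 - 1i).
Their magnitudes are: 4.243, 4.243, 2.236, 2.236, 3.606, 3.606, 3.162, 3.162.
Zeros with |z| < R = 3.0: (-1 + 2i), (-1 - 2i).
Count = 2.
By the argument principle, (1/2πi) ∮_{|z|=R} p'(z)/p(z) dz equals exactly this count.

Number of zeros inside |z| < 3.0: 2.


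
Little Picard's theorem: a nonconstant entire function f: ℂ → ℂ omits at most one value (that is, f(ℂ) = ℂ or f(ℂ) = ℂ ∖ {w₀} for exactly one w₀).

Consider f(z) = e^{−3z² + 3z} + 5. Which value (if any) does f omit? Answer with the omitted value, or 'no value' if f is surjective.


Little Picard bounds the complement of f(ℂ) to at most one point.
The exponent g(z) = −3z² + 3z is a nonconstant polynomial, hence surjective onto ℂ. So e^{g(z)} takes every value in {e^w : w ∈ ℂ} = ℂ ∖ {0}. Adding 5 shifts the range to ℂ ∖ {5}. f omits exactly 5.

Omitted value: 5.


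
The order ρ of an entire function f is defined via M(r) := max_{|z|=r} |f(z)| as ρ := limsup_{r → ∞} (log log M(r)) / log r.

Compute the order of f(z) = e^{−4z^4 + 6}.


|e^{−4z^4 + 6}| = e^{Re(-4·z^4) + 6} ≤ e^{4|z|^4 + 6} = e^{4r^4 + 6} on |z| = r, so ρ ≤ 4. Choosing z on |z|=r so that -4·z^4 is real positive (always possible by picking arg z appropriately) gives |f(z)| = e^{4r^4 + 6}, matching the bound. The additive constant 6 does not affect log log M(r) ~ 4·log r. Hence ρ = 4.
Therefore ρ = 4.

Order ρ = 4.


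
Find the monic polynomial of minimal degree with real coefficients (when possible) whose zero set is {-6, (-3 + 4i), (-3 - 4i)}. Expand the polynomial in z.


The polynomial is p(z) = ∏_{α ∈ S} (z − α), where S = {-6, (-3 + 4i), (-3 - 4i)}.
Expanding the product yields: p(z) = z^3 + 12·z^2 + 61·z + 150.
Note conjugate pairs combine to real quadratics: (z − (-3+4i))(z − (-3−4i)) = z² + 6z + 25.
The resulting polynomial has degree 3 and real coefficients as required.

p(z) = z^3 + 12·z^2 + 61·z + 150.


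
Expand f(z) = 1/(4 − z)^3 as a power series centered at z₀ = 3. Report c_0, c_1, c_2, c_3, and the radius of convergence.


Let w = z − z₀, so z = z₀ + w.
Then 4 − z = 4 − (z₀ + w) = (4 − z₀) − w = 1 − w.
f(z) = 1/(1 − w)^3 = (1/(1)^3) · (1 − w/(1))^{−3}.
By the binomial series (1−u)^{−3} = Σ_{n≥0} C(n+2, 2) u^n for |u|<1, with u = w/(1):
  c_n = C(n+2, 2) / (1)^(n+3).
  c_0 = 1/(1)^3 = 1.
  c_1 = 3/(1)^4 = 3.
  c_2 = 6/(1)^5 = 6.
  c_3 = 10/(1)^6 = 10.
The series is valid for |w/d| < 1, i.e. |z − z₀| < |d|.
Radius of convergence: R = |4 − z₀| = |1| = 1 (distance from z₀ to the singularity z = 4).

c_0 = 1, c_1 = 3, c_2 = 6, c_3 = 10; R = 1.


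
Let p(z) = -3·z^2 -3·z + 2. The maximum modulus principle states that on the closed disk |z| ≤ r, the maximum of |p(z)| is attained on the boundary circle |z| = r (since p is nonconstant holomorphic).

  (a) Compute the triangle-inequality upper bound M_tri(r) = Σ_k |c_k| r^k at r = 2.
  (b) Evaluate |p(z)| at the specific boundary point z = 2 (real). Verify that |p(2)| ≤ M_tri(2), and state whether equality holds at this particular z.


Coefficients: c_0 = 2, c_1 = -3, c_2 = -3. Radius r = 2.
Part (a). Triangle bound: M_tri(r) = Σ_k |c_k| r^k
  = |2|·2^0 + |-3|·2^1 + |-3|·2^2
  = 2 + 6 + 12 = 20.
This bounds M(r) := max_{|z|=r} |p(z)| from above; equality holds iff all terms c_k z^k can be made to align in phase at a single z on |z|=r.
Part (b). At z = 2 (real, on the circle |z| = r):
  p(2) = (2)·2^0 + (-3)·2^1 + (-3)·2^2 = -16.
  |p(2)| = 16.
Check: |p(2)| = 16 ≤ 20 = M_tri(2). ✓ Equality does not hold at z = 2 (the coefficients have mixed signs, so the terms do not all align in phase there).

M_tri(2) = 20; |p(2)| = 16; equality at z=2: no.


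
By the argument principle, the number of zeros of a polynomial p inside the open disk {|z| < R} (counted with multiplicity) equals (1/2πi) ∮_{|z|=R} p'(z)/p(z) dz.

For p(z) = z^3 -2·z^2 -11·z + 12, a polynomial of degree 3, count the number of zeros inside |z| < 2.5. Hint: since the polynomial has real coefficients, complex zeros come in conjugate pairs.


The zeros of p are: -3, 1, 4.
Their magnitudes are: 3, 1, 4.
Zeros with |z| < R = 2.5: 1.
Count = 1.
By the argument principle, (1/2πi) ∮_{|z|=R} p'(z)/p(z) dz equals exactly this count.

Number of zeros inside |z| < 2.5: 1.


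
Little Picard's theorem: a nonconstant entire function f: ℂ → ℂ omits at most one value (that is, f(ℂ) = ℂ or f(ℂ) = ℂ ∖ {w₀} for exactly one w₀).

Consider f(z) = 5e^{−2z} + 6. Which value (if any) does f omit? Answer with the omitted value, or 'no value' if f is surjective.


Little Picard bounds the complement of f(ℂ) to at most one point.
e^{−2z} is never zero on ℂ, so 5·e^{−2z} takes every value in ℂ ∖ {0}. Adding 6 shifts the range to ℂ ∖ {6}. Thus f omits exactly the value 6.

Omitted value: 6.


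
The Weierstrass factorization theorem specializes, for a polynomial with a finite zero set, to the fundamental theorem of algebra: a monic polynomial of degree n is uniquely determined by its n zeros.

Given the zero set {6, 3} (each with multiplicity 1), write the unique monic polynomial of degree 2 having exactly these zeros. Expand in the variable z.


The polynomial is p(z) = ∏_{α ∈ S} (z − α), where S = {6, 3}.
Expanding the product yields: p(z) = z^2 -9·z + 18.
The resulting polynomial has degree 2 and real coefficients as required.

p(z) = z^2 -9·z + 18.


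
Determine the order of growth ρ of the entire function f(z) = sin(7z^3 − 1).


Write sin(w) = (e^{iw} ± e^{−iw})/(2 or 2i), so |sin(w)| ≤ e^{|w|}. With w = 7z^3 − 1, |w| ≤ 7r^3 + 1 on |z|=r, giving M(r) ≤ e^{7r^3 + 1} and ρ ≤ 3. For the lower bound, choose z on |z|=r with 7z^3 purely imaginary of modulus 7r^3; then |sin(7z^3 − 1)| grows like e^{7r^3}/2, so ρ ≥ 3. Hence ρ = 3.
Therefore ρ = 3.

Order ρ = 3.


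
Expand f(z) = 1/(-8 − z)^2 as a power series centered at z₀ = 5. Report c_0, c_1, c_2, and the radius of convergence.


Let w = z − z₀, so z = z₀ + w.
Then -8 − z = -8 − (z₀ + w) = (-8 − z₀) − w = -13 − w.
f(z) = 1/(-13 − w)^2 = (1/(-13)^2) · (1 − w/(-13))^{−2}.
By the binomial series (1−u)^{−2} = Σ_{n≥0} C(n+1, 1) u^n for |u|<1, with u = w/(-13):
  c_n = C(n+1, 1) / (-13)^(n+2).
  c_0 = 1/(-13)^2 = 1/169.
  c_1 = 2/(-13)^3 = -2/2197.
  c_2 = 3/(-13)^4 = 3/28561.
The series is valid for |w/d| < 1, i.e. |z − z₀| < |d|.
Radius of convergence: R = |-8 − z₀| = |-13| = 13 (distance from z₀ to the singularity z = -8).

c_0 = 1/169, c_1 = -2/2197, c_2 = 3/28561; R = 13.


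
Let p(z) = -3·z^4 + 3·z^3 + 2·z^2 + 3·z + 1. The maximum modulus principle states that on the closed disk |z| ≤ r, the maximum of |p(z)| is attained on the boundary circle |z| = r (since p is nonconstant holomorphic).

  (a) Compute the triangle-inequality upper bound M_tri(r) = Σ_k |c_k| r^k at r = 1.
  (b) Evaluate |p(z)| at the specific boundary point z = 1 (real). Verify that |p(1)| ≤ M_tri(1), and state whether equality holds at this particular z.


Coefficients: c_0 = 1, c_1 = 3, c_2 = 2, c_3 = 3, c_4 = -3. Radius r = 1.
Part (a). Triangle bound: M_tri(r) = Σ_k |c_k| r^k
  = |1|·1^0 + |3|·1^1 + |2|·1^2 + |3|·1^3 + |-3|·1^4
  = 1 + 3 + 2 + 3 + 3 = 12.
This bounds M(r) := max_{|z|=r} |p(z)| from above; equality holds iff all terms c_k z^k can be made to align in phase at a single z on |z|=r.
Part (b). At z = 1 (real, on the circle |z| = r):
  p(1) = (1)·1^0 + (3)·1^1 + (2)·1^2 + (3)·1^3 + (-3)·1^4 = 6.
  |p(1)| = 6.
Check: |p(1)| = 6 ≤ 12 = M_tri(1). ✓ Equality does not hold at z = 1 (the coefficients have mixed signs, so the terms do not all align in phase there).

M_tri(1) = 12; |p(1)| = 6; equality at z=1: no.


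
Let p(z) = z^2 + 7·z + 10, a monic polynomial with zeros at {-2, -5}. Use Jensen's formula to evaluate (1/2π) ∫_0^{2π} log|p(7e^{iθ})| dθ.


Zeros: -5, -2; r = 7.
Inside |z| < r: -5, -2. Outside (|z| ≥ r): ∅.
p(0) = 10, so log|p(0)| = log(10) = 2.3026.
Apply Jensen: I(r) = log|p(0)| + Σ_k log(r/|z_k|), summed over zeros inside |z| < r.
  log(r/|z_k|) for z_k = -2: log(7/2) = 1.2528
  log(r/|z_k|) for z_k = -5: log(7/5) = 0.3365
Sum over inside zeros: 1.5892.
I(r) = log|p(0)| + (inside sum) = 2.3026 + 1.5892 = 3.8918.
Closed form (all zeros inside, monic): I(r) = n·log(r) = 2·log(7) = 3.8918. ✓

I(r) ≈ 3.8918.


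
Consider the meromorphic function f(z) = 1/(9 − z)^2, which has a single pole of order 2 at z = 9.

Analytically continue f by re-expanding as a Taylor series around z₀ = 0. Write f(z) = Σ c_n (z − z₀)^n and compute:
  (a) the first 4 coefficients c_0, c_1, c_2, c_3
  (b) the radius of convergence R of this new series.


Let w = z − z₀, so z = z₀ + w.
Then 9 − z = 9 − (z₀ + w) = (9 − z₀) − w = 9 − w.
f(z) = 1/(9 − w)^2 = (1/(9)^2) · (1 − w/(9))^{−2}.
By the binomial series (1−u)^{−2} = Σ_{n≥0} C(n+1, 1) u^n for |u|<1, with u = w/(9):
  c_n = C(n+1, 1) / (9)^(n+2).
  c_0 = 1/(9)^2 = 1/81.
  c_1 = 2/(9)^3 = 2/729.
  c_2 = 3/(9)^4 = 1/2187.
  c_3 = 4/(9)^5 = 4/59049.
The series is valid for |w/d| < 1, i.e. |z − z₀| < |d|.
Radius of convergence: R = |9 − z₀| = |9| = 9 (distance from z₀ to the singularity z = 9).

c_0 = 1/81, c_1 = 2/729, c_2 = 1/2187, c_3 = 4/59049; R = 9.


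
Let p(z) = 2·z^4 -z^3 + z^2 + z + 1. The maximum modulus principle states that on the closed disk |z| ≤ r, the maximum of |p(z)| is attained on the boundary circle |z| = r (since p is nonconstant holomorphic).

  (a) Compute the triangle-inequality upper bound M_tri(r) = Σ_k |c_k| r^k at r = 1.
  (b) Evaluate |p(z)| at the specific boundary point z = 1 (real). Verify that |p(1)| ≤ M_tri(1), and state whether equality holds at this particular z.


Coefficients: c_0 = 1, c_1 = 1, c_2 = 1, c_3 = -1, c_4 = 2. Radius r = 1.
Part (a). Triangle bound: M_tri(r) = Σ_k |c_k| r^k
  = |1|·1^0 + |1|·1^1 + |1|·1^2 + |-1|·1^3 + |2|·1^4
  = 1 + 1 + 1 + 1 + 2 = 6.
This bounds M(r) := max_{|z|=r} |p(z)| from above; equality holds iff all terms c_k z^k can be made to align in phase at a single z on |z|=r.
Part (b). At z = 1 (real, on the circle |z| = r):
  p(1) = (1)·1^0 + (1)·1^1 + (1)·1^2 + (-1)·1^3 + (2)·1^4 = 4.
  |p(1)| = 4.
Check: |p(1)| = 4 ≤ 6 = M_tri(1). ✓ Equality does not hold at z = 1 (the coefficients have mixed signs, so the terms do not all align in phase there).

M_tri(1) = 6; |p(1)| = 4; equality at z=1: no.


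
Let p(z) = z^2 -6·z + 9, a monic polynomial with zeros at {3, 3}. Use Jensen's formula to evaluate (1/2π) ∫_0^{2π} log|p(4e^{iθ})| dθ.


Zeros: 3, 3; r = 4.
Inside |z| < r: 3, 3. Outside (|z| ≥ r): ∅.
p(0) = 9, so log|p(0)| = log(9) = 2.1972.
Apply Jensen: I(r) = log|p(0)| + Σ_k log(r/|z_k|), summed over zeros inside |z| < r.
  log(r/|z_k|) for z_k = 3: log(4/3) = 0.2877
  log(r/|z_k|) for z_k = 3: log(4/3) = 0.2877
Sum over inside zeros: 0.5754.
I(r) = log|p(0)| + (inside sum) = 2.1972 + 0.5754 = 2.7726.
Closed form (all zeros inside, monic): I(r) = n·log(r) = 2·log(4) = 2.7726. ✓

I(r) ≈ 2.7726.


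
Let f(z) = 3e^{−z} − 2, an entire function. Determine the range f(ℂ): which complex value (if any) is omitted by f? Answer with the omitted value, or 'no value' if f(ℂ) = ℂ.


Little Picard bounds the complement of f(ℂ) to at most one point.
e^{−z} is never zero on ℂ, so 3·e^{−z} takes every value in ℂ ∖ {0}. Adding -2 shifts the range to ℂ ∖ {-2}. Thus f omits exactly the value -2.

Omitted value: -2.


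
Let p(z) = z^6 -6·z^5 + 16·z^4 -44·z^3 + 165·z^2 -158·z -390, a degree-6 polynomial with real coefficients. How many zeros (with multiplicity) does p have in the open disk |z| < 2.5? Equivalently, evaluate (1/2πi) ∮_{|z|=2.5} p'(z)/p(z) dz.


The zeros of p are: 3, -1, (-1 + 3i), (-1 - 3i), (3 + 2i), (3 - 2i).
Their magnitudes are: 3, 1, 3.162, 3.162, 3.606, 3.606.
Zeros with |z| < R = 2.5: -1.
Count = 1.
By the argument principle, (1/2πi) ∮_{|z|=R} p'(z)/p(z) dz equals exactly this count.

Number of zeros inside |z| < 2.5: 1.


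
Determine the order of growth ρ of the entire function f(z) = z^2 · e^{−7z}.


M(r) = max_{|z|=r} |1|·|z|^2·|e^{−7z}| = 1·r^2 · e^{7r^1} (the factors attain their maxima compatibly on |z|=r). Then log M(r) = log 1 + 2·log r + 7r^1, dominated by the last term, so log log M(r) ~ 1·log r. The polynomial factor 1z^2 contributes only a log r term and does not affect the order. ρ = 1.
Therefore ρ = 1.

Order ρ = 1.


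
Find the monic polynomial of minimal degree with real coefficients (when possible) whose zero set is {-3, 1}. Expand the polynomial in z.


The polynomial is p(z) = ∏_{α ∈ S} (z − α), where S = {-3, 1}.
Expanding the product yields: p(z) = z^2 + 2·z -3.
The resulting polynomial has degree 2 and real coefficients as required.

p(z) = z^2 + 2·z -3.


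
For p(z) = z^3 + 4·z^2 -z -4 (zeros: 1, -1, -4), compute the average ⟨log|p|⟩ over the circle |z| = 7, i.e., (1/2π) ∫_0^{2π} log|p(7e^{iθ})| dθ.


Zeros: -4, -1, 1; r = 7.
Inside |z| < r: -4, -1, 1. Outside (|z| ≥ r): ∅.
p(0) = -4, so log|p(0)| = log(4) = 1.3863.
Apply Jensen: I(r) = log|p(0)| + Σ_k log(r/|z_k|), summed over zeros inside |z| < r.
  log(r/|z_k|) for z_k = 1: log(7/1) = 1.9459
  log(r/|z_k|) for z_k = -1: log(7/1) = 1.9459
  log(r/|z_k|) for z_k = -4: log(7/4) = 0.5596
Sum over inside zeros: 4.4514.
I(r) = log|p(0)| + (inside sum) = 1.3863 + 4.4514 = 5.8377.
Closed form (all zeros inside, monic): I(r) = n·log(r) = 3·log(7) = 5.8377. ✓

I(r) ≈ 5.8377.


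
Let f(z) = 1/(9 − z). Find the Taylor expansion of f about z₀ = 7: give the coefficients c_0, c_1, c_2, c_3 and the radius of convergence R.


Let w = z − z₀, so z = z₀ + w.
Then 9 − z = 9 − (z₀ + w) = (9 − z₀) − w = 2 − w.
f(z) = 1/(2 − w) = (1/(2)) · 1/(1 − w/(2)) = Σ_{n≥0} w^n / (2)^(n+1).
So c_n = 1/(2)^(n+1):
  c_0 = 1/(2)^1 = 1/2.
  c_1 = 1/(2)^2 = 1/4.
  c_2 = 1/(2)^3 = 1/8.
  c_3 = 1/(2)^4 = 1/16.
The series is valid for |w/d| < 1, i.e. |z − z₀| < |d|.
Radius of convergence: R = |9 − z₀| = |2| = 2 (distance from z₀ to the singularity z = 9).

c_0 = 1/2, c_1 = 1/4, c_2 = 1/8, c_3 = 1/16; R = 2.


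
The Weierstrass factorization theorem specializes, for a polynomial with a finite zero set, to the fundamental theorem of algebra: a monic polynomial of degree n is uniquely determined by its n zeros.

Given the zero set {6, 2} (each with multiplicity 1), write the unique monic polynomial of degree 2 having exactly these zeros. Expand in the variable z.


The polynomial is p(z) = ∏_{α ∈ S} (z − α), where S = {6, 2}.
Expanding the product yields: p(z) = z^2 -8·z + 12.
The resulting polynomial has degree 2 and real coefficients as required.

p(z) = z^2 -8·z + 12.


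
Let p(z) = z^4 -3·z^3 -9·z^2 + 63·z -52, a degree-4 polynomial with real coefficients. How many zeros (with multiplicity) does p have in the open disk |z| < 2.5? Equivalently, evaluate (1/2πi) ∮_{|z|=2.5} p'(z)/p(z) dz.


The zeros of p are: -4, (3 + 2i), (3 - 2i), 1.
Their magnitudes are: 4, 3.606, 3.606, 1.
Zeros with |z| < R = 2.5: 1.
Count = 1.
By the argument principle, (1/2πi) ∮_{|z|=R} p'(z)/p(z) dz equals exactly this count.

Number of zeros inside |z| < 2.5: 1.


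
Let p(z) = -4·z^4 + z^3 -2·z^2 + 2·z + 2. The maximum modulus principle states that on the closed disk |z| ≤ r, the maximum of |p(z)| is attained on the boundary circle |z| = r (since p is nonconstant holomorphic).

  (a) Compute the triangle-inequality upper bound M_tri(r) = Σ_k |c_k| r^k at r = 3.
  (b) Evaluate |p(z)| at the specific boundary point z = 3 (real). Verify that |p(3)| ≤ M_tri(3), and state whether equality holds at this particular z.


Coefficients: c_0 = 2, c_1 = 2, c_2 = -2, c_3 = 1, c_4 = -4. Radius r = 3.
Part (a). Triangle bound: M_tri(r) = Σ_k |c_k| r^k
  = |2|·3^0 + |2|·3^1 + |-2|·3^2 + |1|·3^3 + |-4|·3^4
  = 2 + 6 + 18 + 27 + 324 = 377.
This bounds M(r) := max_{|z|=r} |p(z)| from above; equality holds iff all terms c_k z^k can be made to align in phase at a single z on |z|=r.
Part (b). At z = 3 (real, on the circle |z| = r):
  p(3) = (2)·3^0 + (2)·3^1 + (-2)·3^2 + (1)·3^3 + (-4)·3^4 = -307.
  |p(3)| = 307.
Check: |p(3)| = 307 ≤ 377 = M_tri(3). ✓ Equality does not hold at z = 3 (the coefficients have mixed signs, so the terms do not all align in phase there).

M_tri(3) = 377; |p(3)| = 307; equality at z=3: no.


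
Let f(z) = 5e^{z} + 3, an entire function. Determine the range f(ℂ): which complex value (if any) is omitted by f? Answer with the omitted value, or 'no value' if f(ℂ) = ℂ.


Little Picard bounds the complement of f(ℂ) to at most one point.
e^{z} is never zero on ℂ, so 5·e^{z} takes every value in ℂ ∖ {0}. Adding 3 shifts the range to ℂ ∖ {3}. Thus f omits exactly the value 3.

Omitted value: 3.


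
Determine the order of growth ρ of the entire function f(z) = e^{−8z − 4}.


|e^{−8z − 4}| = e^{Re(-8·z) + -4} ≤ e^{8|z|^1 + -4} = e^{8r^1 + -4} on |z| = r, so ρ ≤ 1. Choosing z on |z|=r so that -8·z is real positive (always possible by picking arg z appropriately) gives |f(z)| = e^{8r^1 + -4}, matching the bound. The additive constant -4 does not affect log log M(r) ~ 1·log r. Hence ρ = 1.
Therefore ρ = 1.

Order ρ = 1.


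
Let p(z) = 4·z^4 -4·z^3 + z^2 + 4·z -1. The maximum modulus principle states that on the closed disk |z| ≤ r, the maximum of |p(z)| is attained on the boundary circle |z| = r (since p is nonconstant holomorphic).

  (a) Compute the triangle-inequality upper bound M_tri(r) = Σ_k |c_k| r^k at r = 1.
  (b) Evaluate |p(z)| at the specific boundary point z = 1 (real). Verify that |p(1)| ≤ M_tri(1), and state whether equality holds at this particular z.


Coefficients: c_0 = -1, c_1 = 4, c_2 = 1, c_3 = -4, c_4 = 4. Radius r = 1.
Part (a). Triangle bound: M_tri(r) = Σ_k |c_k| r^k
  = |-1|·1^0 + |4|·1^1 + |1|·1^2 + |-4|·1^3 + |4|·1^4
  = 1 + 4 + 1 + 4 + 4 = 14.
This bounds M(r) := max_{|z|=r} |p(z)| from above; equality holds iff all terms c_k z^k can be made to align in phase at a single z on |z|=r.
Part (b). At z = 1 (real, on the circle |z| = r):
  p(1) = (-1)·1^0 + (4)·1^1 + (1)·1^2 + (-4)·1^3 + (4)·1^4 = 4.
  |p(1)| = 4.
Check: |p(1)| = 4 ≤ 14 = M_tri(1). ✓ Equality does not hold at z = 1 (the coefficients have mixed signs, so the terms do not all align in phase there).

M_tri(1) = 14; |p(1)| = 4; equality at z=1: no.


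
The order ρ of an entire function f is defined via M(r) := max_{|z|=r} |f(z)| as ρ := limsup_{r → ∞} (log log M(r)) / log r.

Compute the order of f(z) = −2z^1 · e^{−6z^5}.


M(r) = max_{|z|=r} |-2|·|z|^1·|e^{−6z^5}| = 2·r^1 · e^{6r^5} (the factors attain their maxima compatibly on |z|=r). Then log M(r) = log 2 + 1·log r + 6r^5, dominated by the last term, so log log M(r) ~ 5·log r. The polynomial factor -2z^1 contributes only a log r term and does not affect the order. ρ = 5.
Therefore ρ = 5.

Order ρ = 5.


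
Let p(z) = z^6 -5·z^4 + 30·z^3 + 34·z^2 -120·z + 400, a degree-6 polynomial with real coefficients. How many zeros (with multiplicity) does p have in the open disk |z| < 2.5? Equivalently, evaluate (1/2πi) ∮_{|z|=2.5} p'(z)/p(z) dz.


The zeros of p are: (1 + 2i), (1 - 2i), (-3 + 1i), (-3 - 1i), (2 + 2i), (2 - 2i).
Their magnitudes are: 2.236, 2.236, 3.162, 3.162, 2.828, 2.828.
Zeros with |z| < R = 2.5: (1 + 2i), (1 - 2i).
Count = 2.
By the argument principle, (1/2πi) ∮_{|z|=R} p'(z)/p(z) dz equals exactly this count.

Number of zeros inside |z| < 2.5: 2.


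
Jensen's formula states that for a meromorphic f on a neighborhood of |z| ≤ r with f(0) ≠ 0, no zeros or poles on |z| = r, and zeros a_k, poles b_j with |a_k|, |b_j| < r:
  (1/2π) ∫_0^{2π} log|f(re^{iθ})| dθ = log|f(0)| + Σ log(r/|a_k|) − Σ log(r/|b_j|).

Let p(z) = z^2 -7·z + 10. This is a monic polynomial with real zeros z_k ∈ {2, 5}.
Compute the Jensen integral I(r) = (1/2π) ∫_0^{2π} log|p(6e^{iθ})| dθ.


Zeros: 2, 5; r = 6.
Inside |z| < r: 2, 5. Outside (|z| ≥ r): ∅.
p(0) = 10, so log|p(0)| = log(10) = 2.3026.
Apply Jensen: I(r) = log|p(0)| + Σ_k log(r/|z_k|), summed over zeros inside |z| < r.
  log(r/|z_k|) for z_k = 2: log(6/2) = 1.0986
  log(r/|z_k|) for z_k = 5: log(6/5) = 0.1823
Sum over inside zeros: 1.2809.
I(r) = log|p(0)| + (inside sum) = 2.3026 + 1.2809 = 3.5835.
Closed form (all zeros inside, monic): I(r) = n·log(r) = 2·log(6) = 3.5835. ✓

I(r) ≈ 3.5835.


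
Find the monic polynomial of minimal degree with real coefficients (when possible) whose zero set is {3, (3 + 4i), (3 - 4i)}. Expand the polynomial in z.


The polynomial is p(z) = ∏_{α ∈ S} (z − α), where S = {3, (3 + 4i), (3 - 4i)}.
Expanding the product yields: p(z) = z^3 -9·z^2 + 43·z -75.
Note conjugate pairs combine to real quadratics: (z − (3+4i))(z − (3−4i)) = z² − 6z + 25.
The resulting polynomial has degree 3 and real coefficients as required.

p(z) = z^3 -9·z^2 + 43·z -75.


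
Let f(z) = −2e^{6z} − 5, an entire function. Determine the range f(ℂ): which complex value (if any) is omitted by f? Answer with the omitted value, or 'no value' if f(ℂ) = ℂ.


Little Picard bounds the complement of f(ℂ) to at most one point.
e^{6z} is never zero on ℂ, so -2·e^{6z} takes every value in ℂ ∖ {0}. Adding -5 shifts the range to ℂ ∖ {-5}. Thus f omits exactly the value -5.

Omitted value: -5.


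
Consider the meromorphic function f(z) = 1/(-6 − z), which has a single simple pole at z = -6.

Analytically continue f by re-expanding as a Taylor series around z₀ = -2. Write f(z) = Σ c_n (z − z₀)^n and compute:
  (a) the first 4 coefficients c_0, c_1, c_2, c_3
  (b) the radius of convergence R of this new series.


Let w = z − z₀, so z = z₀ + w.
Then -6 − z = -6 − (z₀ + w) = (-6 − z₀) − w = -4 − w.
f(z) = 1/(-4 − w) = (1/(-4)) · 1/(1 − w/(-4)) = Σ_{n≥0} w^n / (-4)^(n+1).
So c_n = 1/(-4)^(n+1):
  c_0 = 1/(-4)^1 = -1/4.
  c_1 = 1/(-4)^2 = 1/16.
  c_2 = 1/(-4)^3 = -1/64.
  c_3 = 1/(-4)^4 = 1/256.
The series is valid for |w/d| < 1, i.e. |z − z₀| < |d|.
Radius of convergence: R = |-6 − z₀| = |-4| = 4 (distance from z₀ to the singularity z = -6).

c_0 = -1/4, c_1 = 1/16, c_2 = -1/64, c_3 = 1/256; R = 4.


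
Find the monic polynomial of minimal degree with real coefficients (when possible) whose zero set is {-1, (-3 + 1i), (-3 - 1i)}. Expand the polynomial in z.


The polynomial is p(z) = ∏_{α ∈ S} (z − α), where S = {-1, (-3 + 1i), (-3 - 1i)}.
Expanding the product yields: p(z) = z^3 + 7·z^2 + 16·z + 10.
Note conjugate pairs combine to real quadratics: (z − (-3+1i))(z − (-3−1i)) = z² + 6z + 10.
The resulting polynomial has degree 3 and real coefficients as required.

p(z) = z^3 + 7·z^2 + 16·z + 10.


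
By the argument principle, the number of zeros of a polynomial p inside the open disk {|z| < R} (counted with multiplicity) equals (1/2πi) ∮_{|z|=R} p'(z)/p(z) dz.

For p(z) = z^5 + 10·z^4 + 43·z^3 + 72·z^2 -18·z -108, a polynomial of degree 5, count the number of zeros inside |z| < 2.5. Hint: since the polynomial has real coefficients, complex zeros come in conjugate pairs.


The zeros of p are: (-3 + 3i), (-3 - 3i), 1, -2, -3.
Their magnitudes are: 4.243, 4.243, 1, 2, 3.
Zeros with |z| < R = 2.5: 1, -2.
Count = 2.
By the argument principle, (1/2πi) ∮_{|z|=R} p'(z)/p(z) dz equals exactly this count.

Number of zeros inside |z| < 2.5: 2.


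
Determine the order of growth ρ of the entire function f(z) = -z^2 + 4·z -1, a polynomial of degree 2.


|f(z)| ≤ Σ|c_k|·r^k = O(r^2) as r → ∞. Polynomial growth is O(e^{r^ε}) for every ε > 0 (since r^2/e^{r^ε} → 0), so ρ ≤ ε for all ε > 0, i.e. ρ = 0. Every nonconstant polynomial has order 0.
Therefore ρ = 0.

Order ρ = 0.


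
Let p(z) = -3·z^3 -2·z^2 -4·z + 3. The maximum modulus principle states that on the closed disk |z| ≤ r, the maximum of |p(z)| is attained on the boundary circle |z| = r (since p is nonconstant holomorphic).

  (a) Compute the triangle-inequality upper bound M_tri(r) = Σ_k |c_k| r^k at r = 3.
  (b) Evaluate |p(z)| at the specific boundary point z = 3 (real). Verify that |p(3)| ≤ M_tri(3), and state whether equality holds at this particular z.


Coefficients: c_0 = 3, c_1 = -4, c_2 = -2, c_3 = -3. Radius r = 3.
Part (a). Triangle bound: M_tri(r) = Σ_k |c_k| r^k
  = |3|·3^0 + |-4|·3^1 + |-2|·3^2 + |-3|·3^3
  = 3 + 12 + 18 + 81 = 114.
This bounds M(r) := max_{|z|=r} |p(z)| from above; equality holds iff all terms c_k z^k can be made to align in phase at a single z on |z|=r.
Part (b). At z = 3 (real, on the circle |z| = r):
  p(3) = (3)·3^0 + (-4)·3^1 + (-2)·3^2 + (-3)·3^3 = -108.
  |p(3)| = 108.
Check: |p(3)| = 108 ≤ 114 = M_tri(3). ✓ Equality does not hold at z = 3 (the coefficients have mixed signs, so the terms do not all align in phase there).

M_tri(3) = 114; |p(3)| = 108; equality at z=3: no.


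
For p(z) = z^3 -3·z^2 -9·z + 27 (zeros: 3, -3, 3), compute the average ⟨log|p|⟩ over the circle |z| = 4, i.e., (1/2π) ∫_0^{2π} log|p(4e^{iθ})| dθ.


Zeros: -3, 3, 3; r = 4.
Inside |z| < r: -3, 3, 3. Outside (|z| ≥ r): ∅.
p(0) = 27, so log|p(0)| = log(27) = 3.2958.
Apply Jensen: I(r) = log|p(0)| + Σ_k log(r/|z_k|), summed over zeros inside |z| < r.
  log(r/|z_k|) for z_k = 3: log(4/3) = 0.2877
  log(r/|z_k|) for z_k = -3: log(4/3) = 0.2877
  log(r/|z_k|) for z_k = 3: log(4/3) = 0.2877
Sum over inside zeros: 0.8630.
I(r) = log|p(0)| + (inside sum) = 3.2958 + 0.8630 = 4.1589.
Closed form (all zeros inside, monic): I(r) = n·log(r) = 3·log(4) = 4.1589. ✓

I(r) ≈ 4.1589.


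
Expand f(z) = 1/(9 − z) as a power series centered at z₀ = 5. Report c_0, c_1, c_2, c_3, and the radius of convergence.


Let w = z − z₀, so z = z₀ + w.
Then 9 − z = 9 − (z₀ + w) = (9 − z₀) − w = 4 − w.
f(z) = 1/(4 − w) = (1/(4)) · 1/(1 − w/(4)) = Σ_{n≥0} w^n / (4)^(n+1).
So c_n = 1/(4)^(n+1):
  c_0 = 1/(4)^1 = 1/4.
  c_1 = 1/(4)^2 = 1/16.
  c_2 = 1/(4)^3 = 1/64.
  c_3 = 1/(4)^4 = 1/256.
The series is valid for |w/d| < 1, i.e. |z − z₀| < |d|.
Radius of convergence: R = |9 − z₀| = |4| = 4 (distance from z₀ to the singularity z = 9).

c_0 = 1/4, c_1 = 1/16, c_2 = 1/64, c_3 = 1/256; R = 4.


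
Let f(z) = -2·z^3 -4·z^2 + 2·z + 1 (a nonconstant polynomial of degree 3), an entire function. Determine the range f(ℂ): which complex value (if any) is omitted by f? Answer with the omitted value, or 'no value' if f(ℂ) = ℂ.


Little Picard bounds the complement of f(ℂ) to at most one point.
For every w ∈ ℂ, the equation p(z) − w = 0 is a nonconstant polynomial in z and hence has at least one root by the fundamental theorem of algebra. So p is surjective onto ℂ, omitting no value.

Omitted value: no value.


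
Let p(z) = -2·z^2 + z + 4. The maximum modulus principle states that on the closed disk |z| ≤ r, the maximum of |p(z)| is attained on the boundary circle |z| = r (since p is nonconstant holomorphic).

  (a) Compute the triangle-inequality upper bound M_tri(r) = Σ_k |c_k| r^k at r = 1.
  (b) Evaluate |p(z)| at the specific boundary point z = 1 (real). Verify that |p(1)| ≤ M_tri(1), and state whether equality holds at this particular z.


Coefficients: c_0 = 4, c_1 = 1, c_2 = -2. Radius r = 1.
Part (a). Triangle bound: M_tri(r) = Σ_k |c_k| r^k
  = |4|·1^0 + |1|·1^1 + |-2|·1^2
  = 4 + 1 + 2 = 7.
This bounds M(r) := max_{|z|=r} |p(z)| from above; equality holds iff all terms c_k z^k can be made to align in phase at a single z on |z|=r.
Part (b). At z = 1 (real, on the circle |z| = r):
  p(1) = (4)·1^0 + (1)·1^1 + (-2)·1^2 = 3.
  |p(1)| = 3.
Check: |p(1)| = 3 ≤ 7 = M_tri(1). ✓ Equality does not hold at z = 1 (the coefficients have mixed signs, so the terms do not all align in phase there).

M_tri(1) = 7; |p(1)| = 3; equality at z=1: no.
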